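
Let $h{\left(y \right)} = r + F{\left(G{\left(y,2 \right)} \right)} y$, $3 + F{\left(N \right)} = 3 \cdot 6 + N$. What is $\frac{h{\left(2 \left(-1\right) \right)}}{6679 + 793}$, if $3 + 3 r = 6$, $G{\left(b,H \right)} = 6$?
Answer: $- \frac{41}{7472} \approx -0.0054872$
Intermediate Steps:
$r = 1$ ($r = -1 + \frac{1}{3} \cdot 6 = -1 + 2 = 1$)
$F{\left(N \right)} = 15 + N$ ($F{\left(N \right)} = -3 + \left(3 \cdot 6 + N\right) = -3 + \left(18 + N\right) = 15 + N$)
$h{\left(y \right)} = 1 + 21 y$ ($h{\left(y \right)} = 1 + \left(15 + 6\right) y = 1 + 21 y$)
$\frac{h{\left(2 \left(-1\right) \right)}}{6679 + 793} = \frac{1 + 21 \cdot 2 \left(-1\right)}{6679 + 793} = \frac{1 + 21 \left(-2\right)}{7472} = \frac{1 - 42}{7472} = \frac{1}{7472} \left(-41\right) = - \frac{41}{7472}$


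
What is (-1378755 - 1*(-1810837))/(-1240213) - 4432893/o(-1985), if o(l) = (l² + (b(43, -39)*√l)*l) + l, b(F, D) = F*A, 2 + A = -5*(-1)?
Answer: -42614865764014226/91010243483658005 - 571843197*I*√1985/73382752385 ≈ -0.46824 - 0.34719*I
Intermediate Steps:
A = 3 (A = -2 - 5*(-1) = -2 + 5 = 3)
b(F, D) = 3*F (b(F, D) = F*3 = 3*F)
o(l) = l + l² + 129*l^(3/2) (o(l) = (l² + ((3*43)*√l)*l) + l = (l² + (129*√l)*l) + l = (l² + 129*l^(3/2)) + l = l + l² + 129*l^(3/2))
(-1378755 - 1*(-1810837))/(-1240213) - 4432893/o(-1985) = (-1378755 - 1*(-1810837))/(-1240213) - 4432893/(-1985 + (-1985)² + 129*(-1985)^(3/2)) = (-1378755 + 1810837)*(-1/1240213) - 4432893/(-1985 + 3940225 + 129*(-1985*I*√1985)) = 432082*(-1/1240213) - 4432893/(-1985 + 3940225 - 256065*I*√1985) = -432082/1240213 - 4432893/(3938240 - 256065*I*√1985)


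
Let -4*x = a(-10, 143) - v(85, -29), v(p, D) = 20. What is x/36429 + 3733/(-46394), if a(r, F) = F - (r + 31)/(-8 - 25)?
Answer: -1511657987/18590957286 ≈ -0.081311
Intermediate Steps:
a(r, F) = 31/33 + F + r/33 (a(r, F) = F - (31 + r)/(-33) = F - (31 + r)*(-1)/33 = F - (-31/33 - r/33) = F + (31/33 + r/33) = 31/33 + F + r/33)
x = -340/11 (x = -((31/33 + 143 + (1/33)*(-10)) - 1*20)/4 = -((31/33 + 143 - 10/33) - 20)/4 = -(1580/11 - 20)/4 = -1/4*1360/11 = -340/11 ≈ -30.909)
x/36429 + 3733/(-46394) = -340/11/36429 + 3733/(-46394) = -340/11*1/36429 + 3733*(-1/46394) = -340/400719 - 3733/46394 = -1511657987/18590957286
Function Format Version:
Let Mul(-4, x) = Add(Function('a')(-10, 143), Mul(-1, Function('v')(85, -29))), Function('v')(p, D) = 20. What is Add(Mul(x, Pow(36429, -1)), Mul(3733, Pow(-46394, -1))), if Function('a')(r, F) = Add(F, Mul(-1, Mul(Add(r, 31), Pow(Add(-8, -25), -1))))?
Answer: Rational(-1511657987, 18590957286) ≈ -0.081311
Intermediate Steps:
Function('a')(r, F) = Add(Rational(31, 33), F, Mul(Rational(1, 33), r)) (Function('a')(r, F) = Add(F, Mul(-1, Mul(Add(31, r), Pow(-33, -1)))) = Add(F, Mul(-1, Mul(Add(31, r), Rational(-1, 33)))) = Add(F, Mul(-1, Add(Rational(-31, 33), Mul(Rational(-1, 33), r)))) = Add(F, Add(Rational(31, 33), Mul(Rational(1, 33), r))) = Add(Rational(31, 33), F, Mul(Rational(1, 33), r)))
x = Rational(-340, 11) (x = Mul(Rational(-1, 4), Add(Add(Rational(31, 33), 143, Mul(Rational(1, 33), -10)), Mul(-1, 20))) = Mul(Rational(-1, 4), Add(Add(Rational(31, 33), 143, Rational(-10, 33)), -20)) = Mul(Rational(-1, 4), Add(Rational(1580, 11), -20)) = Mul(Rational(-1, 4), Rational(1360, 11)) = Rational(-340, 11) ≈ -30.909)
Add(Mul(x, Pow(36429, -1)), Mul(3733, Pow(-46394, -1))) = Add(Mul(Rational(-340, 11), Pow(36429, -1)), Mul(3733, Pow(-46394, -1))) = Add(Mul(Rational(-340, 11), Rational(1, 36429)), Mul(3733, Rational(-1, 46394))) = Add(Rational(-340, 400719), Rational(-3733, 46394)) = Rational(-1511657987, 18590957286)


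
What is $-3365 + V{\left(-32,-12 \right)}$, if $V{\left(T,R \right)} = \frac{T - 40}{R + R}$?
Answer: $-3362$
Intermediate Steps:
$V{\left(T,R \right)} = \frac{-40 + T}{2 R}$
$-3365 + V{\left(-32,-12 \right)} = -3365 + \frac{-40 - 32}{2 \left(-12\right)} = -3365 + \frac{1}{2} \left(- \frac{1}{12}\right) \left(-72\right) = -3365 + 3 = -3362$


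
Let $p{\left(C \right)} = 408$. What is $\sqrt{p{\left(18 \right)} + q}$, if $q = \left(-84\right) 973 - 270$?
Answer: $3 i \sqrt{9066} \approx 285.65 i$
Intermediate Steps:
$q = -82002$ ($q = -81732 - 270 = -82002$)
$\sqrt{p{\left(18 \right)} + q} = \sqrt{408 - 82002} = \sqrt{-81594} = 3 i \sqrt{9066}$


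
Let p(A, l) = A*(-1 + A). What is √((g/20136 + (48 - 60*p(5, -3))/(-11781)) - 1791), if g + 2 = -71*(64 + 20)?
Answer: I*√77776685694870855/6589506 ≈ 42.323*I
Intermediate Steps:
g = -5966 (g = -2 - 71*(64 + 20) = -2 - 71*84 = -2 - 5964 = -5966)
√((g/20136 + (48 - 60*p(5, -3))/(-11781)) - 1791) = √((-5966/20136 + (48 - 300*(-1 + 5))/(-11781)) - 1791) = √((-5966*1/20136 + (48 - 300*4)*(-1/11781)) - 1791) = √((-2983/10068 + (48 - 60*20)*(-1/11781)) - 1791) = √((-2983/10068 + (48 - 1200)*(-1/11781)) - 1791) = √((-2983/10068 - 1152*(-1/11781)) - 1791) = √((-2983/10068 + 128/1309) - 1791) = √(-2616043/13179012 - 1791) = √(-23606226535/13179012) = I*√77776685694870855/6589506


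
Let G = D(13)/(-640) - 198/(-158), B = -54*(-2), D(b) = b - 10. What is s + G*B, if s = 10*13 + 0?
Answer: 3347521/12640 ≈ 264.84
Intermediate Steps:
D(b) = -10 + b
B = 108
G = 63123/50560 (G = (-10 + 13)/(-640) - 198/(-158) = 3*(-1/640) - 198*(-1/158) = -3/640 + 99/79 = 63123/50560 ≈ 1.2485)
s = 130 (s = 130 + 0 = 130)
s + G*B = 130 + (63123/50560)*108 = 130 + 1704321/12640 = 3347521/12640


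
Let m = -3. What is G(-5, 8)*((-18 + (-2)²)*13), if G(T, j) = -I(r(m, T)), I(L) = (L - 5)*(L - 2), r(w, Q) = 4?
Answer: -364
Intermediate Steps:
I(L) = (-5 + L)*(-2 + L)
G(T, j) = 2 (G(T, j) = -(10 + 4² - 7*4) = -(10 + 16 - 28) = -1*(-2) = 2)
G(-5, 8)*((-18 + (-2)²)*13) = 2*((-18 + (-2)²)*13) = 2*((-18 + 4)*13) = 2*(-14*13) = 2*(-182) = -364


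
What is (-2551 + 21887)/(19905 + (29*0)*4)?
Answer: 19336/19905 ≈ 0.97141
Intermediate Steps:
(-2551 + 21887)/(19905 + (29*0)*4) = 19336/(19905 + 0*4) = 19336/(19905 + 0) = 19336/19905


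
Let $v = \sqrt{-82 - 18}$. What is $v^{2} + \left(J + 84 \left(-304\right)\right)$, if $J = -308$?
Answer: $-25944$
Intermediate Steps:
$v = 10 i$ ($v = \sqrt{-100} = 10 i \approx 10.0 i$)
$v^{2} + \left(J + 84 \left(-304\right)\right) = \left(10 i\right)^{2} + \left(-308 + 84 \left(-304\right)\right) = -100 - 25844 = -25944$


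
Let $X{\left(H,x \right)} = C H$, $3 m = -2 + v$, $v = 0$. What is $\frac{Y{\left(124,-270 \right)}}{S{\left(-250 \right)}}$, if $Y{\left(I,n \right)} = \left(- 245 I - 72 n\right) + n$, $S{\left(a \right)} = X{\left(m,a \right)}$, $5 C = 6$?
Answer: $\frac{28025}{2} \approx 14013.0$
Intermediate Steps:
$C = \frac{6}{5}$ ($C = \frac{1}{5} \cdot 6 = \frac{6}{5} \approx 1.2$)
$m = - \frac{2}{3}$ ($m = \frac{-2 + 0}{3} = \frac{1}{3} \left(-2\right) = - \frac{2}{3} \approx -0.66667$)
$X{\left(H,x \right)} = \frac{6 H}{5}$
$S{\left(a \right)} = - \frac{4}{5}$ ($S{\left(a \right)} = \frac{6}{5} \left(- \frac{2}{3}\right) = - \frac{4}{5}$)
$Y{\left(I,n \right)} = - 245 I - 71 n$
$\frac{Y{\left(124,-270 \right)}}{S{\left(-250 \right)}} = \frac{\left(-245\right) 124 - -19170}{- \frac{4}{5}} = \left(-30380 + 19170\right) \left(- \frac{5}{4}\right) = \left(-11210\right) \left(- \frac{5}{4}\right) = \frac{28025}{2}$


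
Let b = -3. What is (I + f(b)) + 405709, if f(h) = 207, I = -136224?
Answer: 269692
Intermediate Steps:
(I + f(b)) + 405709 = (-136224 + 207) + 405709 = -136017 + 405709 = 269692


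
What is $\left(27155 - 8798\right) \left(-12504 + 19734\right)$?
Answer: $132721110$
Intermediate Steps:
$\left(27155 - 8798\right) \left(-12504 + 19734\right) = 18357 \cdot 7230 = 132721110$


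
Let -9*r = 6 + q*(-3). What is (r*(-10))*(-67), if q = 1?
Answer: -670/3 ≈ -223.33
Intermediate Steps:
r = -⅓ (r = -(6 + 1*(-3))/9 = -(6 - 3)/9 = -⅑*3 = -⅓ ≈ -0.33333)
(r*(-10))*(-67) = -⅓*(-10)*(-67) = (10/3)*(-67) = -670/3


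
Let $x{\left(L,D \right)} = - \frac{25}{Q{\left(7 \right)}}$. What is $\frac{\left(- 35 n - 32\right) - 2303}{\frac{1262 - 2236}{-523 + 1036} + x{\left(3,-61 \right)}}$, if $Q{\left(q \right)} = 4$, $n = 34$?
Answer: $\frac{7233300}{16721} \approx 432.59$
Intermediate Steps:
$x{\left(L,D \right)} = - \frac{25}{4}$
$\frac{\left(- 35 n - 32\right) - 2303}{\frac{1262 - 2236}{-523 + 1036} + x{\left(3,-61 \right)}} = \frac{\left(\left(-35\right) 34 - 32\right) - 2303}{\frac{1262 - 2236}{-523 + 1036} - \frac{25}{4}} = \frac{\left(-1190 - 32\right) - 2303}{- \frac{974}{513} - \frac{25}{4}} = \frac{-1222 - 2303}{\left(-974\right) \frac{1}{513} - \frac{25}{4}} = - \frac{3525}{- \frac{974}{513} - \frac{25}{4}} = - \frac{3525}{- \frac{16721}{2052}} = \left(-3525\right) \left(- \frac{2052}{16721}\right) = \frac{7233300}{16721}$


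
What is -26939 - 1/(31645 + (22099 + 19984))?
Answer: -1986158593/73728 ≈ -26939.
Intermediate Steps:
-26939 - 1/(31645 + (22099 + 19984)) = -26939 - 1/(31645 + 42083) = -26939 - 1/73728 = -1986158593/73728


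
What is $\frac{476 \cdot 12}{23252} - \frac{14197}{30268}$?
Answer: $- \frac{39304457}{175947884} \approx -0.22339$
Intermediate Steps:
$\frac{476 \cdot 12}{23252} - \frac{14197}{30268} = 5712 \cdot \frac{1}{23252} - \frac{14197}{30268} = \frac{1428}{5813} - \frac{14197}{30268} = - \frac{39304457}{175947884}$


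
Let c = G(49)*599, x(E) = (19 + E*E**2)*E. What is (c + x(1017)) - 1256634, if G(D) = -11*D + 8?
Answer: 1069752180141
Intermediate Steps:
x(E) = E*(19 + E**3) (x(E) = (19 + E**3)*E = E*(19 + E**3))
G(D) = 8 - 11*D
c = -318069 (c = (8 - 11*49)*599 = (8 - 539)*599 = -531*599 = -318069)
(c + x(1017)) - 1256634 = (-318069 + 1017*(19 + 1017**3)) - 1256634 = (-318069 + 1017*(19 + 1051871913)) - 1256634 = (-318069 + 1017*1051871932) - 1256634 = (-318069 + 1069753754844) - 1256634 = 1069753436775 - 1256634 = 1069752180141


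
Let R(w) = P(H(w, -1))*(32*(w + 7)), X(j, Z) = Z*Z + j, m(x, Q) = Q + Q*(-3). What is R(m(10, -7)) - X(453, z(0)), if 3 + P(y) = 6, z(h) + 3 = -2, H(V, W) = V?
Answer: 1538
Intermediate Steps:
z(h) = -5 (z(h) = -3 - 2 = -5)
m(x, Q) = -2*Q (m(x, Q) = Q - 3*Q = -2*Q)
P(y) = 3 (P(y) = -3 + 6 = 3)
X(j, Z) = j + Z**2 (X(j, Z) = Z**2 + j = j + Z**2)
R(w) = 672 + 96*w (R(w) = 3*(32*(w + 7)) = 3*(32*(7 + w)) = 3*(224 + 32*w) = 672 + 96*w)
R(m(10, -7)) - X(453, z(0)) = (672 + 96*(-2*(-7))) - (453 + (-5)**2) = (672 + 96*14) - (453 + 25) = (672 + 1344) - 1*478 = 2016 - 478 = 1538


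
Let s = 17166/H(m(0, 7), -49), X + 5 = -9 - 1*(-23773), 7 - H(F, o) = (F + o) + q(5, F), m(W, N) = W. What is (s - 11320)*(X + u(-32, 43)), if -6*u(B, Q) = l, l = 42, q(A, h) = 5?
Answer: -4434925936/17 ≈ -2.6088e+8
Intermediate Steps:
H(F, o) = 2 - F - o (H(F, o) = 7 - ((F + o) + 5) = 7 - (5 + F + o) = 7 + (-5 - F - o) = 2 - F - o)
u(B, Q) = -7 (u(B, Q) = -1/6*42 = -7)
X = 23759 (X = -5 + (-9 - 1*(-23773)) = -5 + (-9 + 23773) = -5 + 23764 = 23759)
s = 5722/17 (s = 17166/(2 - 1*0 - 1*(-49)) = 17166/(2 + 0 + 49) = 17166/51 = 17166*(1/51) = 5722/17 ≈ 336.59)
(s - 11320)*(X + u(-32, 43)) = (5722/17 - 11320)*(23759 - 7) = -186718/17*23752 = -4434925936/17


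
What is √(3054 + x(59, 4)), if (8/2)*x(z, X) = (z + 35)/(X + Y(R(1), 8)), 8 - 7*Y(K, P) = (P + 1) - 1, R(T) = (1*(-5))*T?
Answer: √48958/4 ≈ 55.316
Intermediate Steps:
R(T) = -5*T
Y(K, P) = 8/7 - P/7 (Y(K, P) = 8/7 - ((P + 1) - 1)/7 = 8/7 - ((1 + P) - 1)/7 = 8/7 - P/7)
x(z, X) = (35 + z)/(4*X) (x(z, X) = ((z + 35)/(X + (8/7 - ⅐*8)))/4 = ((35 + z)/(X + (8/7 - 8/7)))/4 = ((35 + z)/(X + 0))/4 = ((35 + z)/X)/4 = (35 + z)/(4*X))
√(3054 + x(59, 4)) = √(3054 + (¼)*(35 + 59)/4) = √(3054 + (¼)*(¼)*94) = √(3054 + 47/8) = √(24479/8) = √48958/4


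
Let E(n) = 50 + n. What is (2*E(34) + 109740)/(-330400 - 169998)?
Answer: -54954/250199 ≈ -0.21964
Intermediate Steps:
(2*E(34) + 109740)/(-330400 - 169998) = (2*(50 + 34) + 109740)/(-330400 - 169998) = (2*84 + 109740)/(-500398) = (168 + 109740)*(-1/500398) = 109908*(-1/500398) = -54954/250199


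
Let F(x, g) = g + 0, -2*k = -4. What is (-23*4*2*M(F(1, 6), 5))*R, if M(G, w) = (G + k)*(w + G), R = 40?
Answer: -647680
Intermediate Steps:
k = 2 (k = -1/2*(-4) = 2)
F(x, g) = g
M(G, w) = (2 + G)*(G + w) (M(G, w) = (G + 2)*(w + G) = (2 + G)*(G + w))
(-23*4*2*M(F(1, 6), 5))*R = -23*4*2*(6**2 + 2*6 + 2*5 + 6*5)*40 = -184*(36 + 12 + 10 + 30)*40 = -184*88*40 = -23*704*40 = -16192*40 = -647680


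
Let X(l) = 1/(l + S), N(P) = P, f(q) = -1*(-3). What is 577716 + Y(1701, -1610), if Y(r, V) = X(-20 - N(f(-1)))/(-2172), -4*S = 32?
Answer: 38898773713/67332 ≈ 5.7772e+5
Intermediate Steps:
f(q) = 3
S = -8 (S = -1/4*32 = -8)
X(l) = 1/(-8 + l) (X(l) = 1/(l - 8) = 1/(-8 + l))
Y(r, V) = 1/67332 (Y(r, V) = 1/(-8 + (-20 - 1*3)*(-2172)) = -1/2172/(-8 + (-20 - 3)) = -1/2172/(-8 - 23) = -1/2172/(-31) = -1/31*(-1/2172) = 1/67332)
577716 + Y(1701, -1610) = 577716 + 1/67332 = 38898773713/67332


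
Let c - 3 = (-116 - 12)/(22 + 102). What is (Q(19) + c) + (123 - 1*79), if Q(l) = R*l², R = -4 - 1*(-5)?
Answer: 12616/31 ≈ 406.97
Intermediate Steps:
c = 61/31 (c = 3 + (-116 - 12)/(22 + 102) = 3 - 128/124 = 3 - 128*1/124 = 3 - 32/31 = 61/31 ≈ 1.9677)
R = 1 (R = -4 + 5 = 1)
Q(l) = l² (Q(l) = 1*l² = l²)
(Q(19) + c) + (123 - 1*79) = (19² + 61/31) + (123 - 1*79) = (361 + 61/31) + (123 - 79) = 11252/31 + 44 = 12616/31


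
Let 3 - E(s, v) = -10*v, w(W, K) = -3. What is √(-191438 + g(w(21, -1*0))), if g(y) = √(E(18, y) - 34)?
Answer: √(-191438 + I*√61) ≈ 0.0089 + 437.54*I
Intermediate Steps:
E(s, v) = 3 + 10*v (E(s, v) = 3 - (-10)*v = 3 + 10*v)
g(y) = √(-31 + 10*y) (g(y) = √((3 + 10*y) - 34) = √(-31 + 10*y))
√(-191438 + g(w(21, -1*0))) = √(-191438 + √(-31 + 10*(-3))) = √(-191438 + √(-31 - 30)) = √(-191438 + √(-61)) = √(-191438 + I*√61)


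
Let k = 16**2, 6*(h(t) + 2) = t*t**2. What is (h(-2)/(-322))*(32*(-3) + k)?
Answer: 800/483 ≈ 1.6563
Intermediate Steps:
h(t) = -2 + t**3/6 (h(t) = -2 + (t*t**2)/6 = -2 + t**3/6)
k = 256
(h(-2)/(-322))*(32*(-3) + k) = ((-2 + (1/6)*(-2)**3)/(-322))*(32*(-3) + 256) = ((-2 + (1/6)*(-8))*(-1/322))*(-96 + 256) = ((-2 - 4/3)*(-1/322))*160 = -10/3*(-1/322)*160 = (5/483)*160 = 800/483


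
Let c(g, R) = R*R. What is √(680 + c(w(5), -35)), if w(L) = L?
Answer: √1905 ≈ 43.646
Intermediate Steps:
c(g, R) = R²
√(680 + c(w(5), -35)) = √(680 + (-35)²) = √(680 + 1225) = √1905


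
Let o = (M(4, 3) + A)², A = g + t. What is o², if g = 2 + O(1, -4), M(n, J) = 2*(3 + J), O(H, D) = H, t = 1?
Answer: 65536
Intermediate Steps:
M(n, J) = 6 + 2*J
g = 3 (g = 2 + 1 = 3)
A = 4 (A = 3 + 1 = 4)
o = 256 (o = ((6 + 2*3) + 4)² = ((6 + 6) + 4)² = (12 + 4)² = 16² = 256)
o² = 256² = 65536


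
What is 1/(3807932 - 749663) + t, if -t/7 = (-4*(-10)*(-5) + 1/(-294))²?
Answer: -3524713742280107/12587835204 ≈ -2.8001e+5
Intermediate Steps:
t = -3457557601/12348 (t = -7*(-4*(-10)*(-5) + 1/(-294))² = -7*(40*(-5) - 1/294)² = -7*(-200 - 1/294)² = -7*(-58801/294)² = -7*3457557601/86436 = -3457557601/12348 ≈ -2.8001e+5)
1/(3807932 - 749663) + t = 1/(3807932 - 749663) - 3457557601/12348 = 1/3058269 - 3457557601/12348 = -3524713742280107/12587835204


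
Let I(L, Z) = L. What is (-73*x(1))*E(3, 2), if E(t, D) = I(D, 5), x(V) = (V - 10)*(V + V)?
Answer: 2628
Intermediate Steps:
x(V) = 2*V*(-10 + V) (x(V) = (-10 + V)*(2*V) = 2*V*(-10 + V))
E(t, D) = D
(-73*x(1))*E(3, 2) = -146*(-10 + 1)*2 = -146*(-9)*2 = -73*(-18)*2 = 1314*2 = 2628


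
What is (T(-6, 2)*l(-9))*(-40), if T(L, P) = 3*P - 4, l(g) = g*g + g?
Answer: -5760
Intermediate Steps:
l(g) = g + g**2 (l(g) = g**2 + g = g + g**2)
T(L, P) = -4 + 3*P
(T(-6, 2)*l(-9))*(-40) = ((-4 + 3*2)*(-9*(1 - 9)))*(-40) = ((-4 + 6)*(-9*(-8)))*(-40) = (2*72)*(-40) = 144*(-40) = -5760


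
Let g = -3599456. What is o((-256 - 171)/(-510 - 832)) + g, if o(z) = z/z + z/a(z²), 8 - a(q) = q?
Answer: -13760716311/3823 ≈ -3.5995e+6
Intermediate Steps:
a(q) = 8 - q
o(z) = 1 + z/(8 - z²) (o(z) = z/z + z/(8 - z²) = 1 + z/(8 - z²))
o((-256 - 171)/(-510 - 832)) + g = (-8 + ((-256 - 171)/(-510 - 832))² - (-256 - 171)/(-510 - 832))/(-8 + ((-256 - 171)/(-510 - 832))²) - 3599456 = (-8 + (-427/(-1342))² - (-427)/(-1342))/(-8 + (-427/(-1342))²) - 3599456 = (-8 + (-427*(-1/1342))² - (-427)*(-1)/1342)/(-8 + (-427*(-1/1342))²) - 3599456 = (-8 + (7/22)² - 1*7/22)/(-8 + (7/22)²) - 3599456 = (-8 + 49/484 - 7/22)/(-8 + 49/484) - 3599456 = -3977/484/(-3823/484) - 3599456 = -484/3823*(-3977/484) - 3599456 = 3977/3823 - 3599456 = -13760716311/3823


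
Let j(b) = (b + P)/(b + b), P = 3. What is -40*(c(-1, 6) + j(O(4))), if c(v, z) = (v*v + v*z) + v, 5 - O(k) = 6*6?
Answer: 6880/31 ≈ 221.94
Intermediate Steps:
O(k) = -31 (O(k) = 5 - 6*6 = 5 - 1*36 = 5 - 36 = -31)
c(v, z) = v + v² + v*z (c(v, z) = (v² + v*z) + v = v + v² + v*z)
j(b) = (3 + b)/(2*b) (j(b) = (b + 3)/(b + b) = (3 + b)/((2*b)) = (3 + b)*(1/(2*b)) = (3 + b)/(2*b))
-40*(c(-1, 6) + j(O(4))) = -40*(-(1 - 1 + 6) + (½)*(3 - 31)/(-31)) = -40*(-1*6 + (½)*(-1/31)*(-28)) = -40*(-6 + 14/31) = -40*(-172/31) = 6880/31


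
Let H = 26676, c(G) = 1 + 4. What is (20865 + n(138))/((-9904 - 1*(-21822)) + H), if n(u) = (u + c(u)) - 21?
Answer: 20987/38594 ≈ 0.54379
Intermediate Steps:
c(G) = 5
n(u) = -16 + u (n(u) = (u + 5) - 21 = (5 + u) - 21 = -16 + u)
(20865 + n(138))/((-9904 - 1*(-21822)) + H) = (20865 + (-16 + 138))/((-9904 - 1*(-21822)) + 26676) = (20865 + 122)/((-9904 + 21822) + 26676) = 20987/(11918 + 26676) = 20987/38594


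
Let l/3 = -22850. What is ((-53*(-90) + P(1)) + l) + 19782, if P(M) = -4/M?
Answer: -44002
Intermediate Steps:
l = -68550 (l = 3*(-22850) = -68550)
((-53*(-90) + P(1)) + l) + 19782 = ((-53*(-90) - 4/1) - 68550) + 19782 = ((4770 - 4*1) - 68550) + 19782 = ((4770 - 4) - 68550) + 19782 = (4766 - 68550) + 19782 = -63784 + 19782 = -44002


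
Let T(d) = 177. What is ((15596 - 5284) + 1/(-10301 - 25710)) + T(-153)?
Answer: 377719378/36011 ≈ 10489.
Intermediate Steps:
((15596 - 5284) + 1/(-10301 - 25710)) + T(-153) = ((15596 - 5284) + 1/(-10301 - 25710)) + 177 = (10312 + 1/(-36011)) + 177 = (10312 - 1/36011) + 177 = 371345431/36011 + 177 = 377719378/36011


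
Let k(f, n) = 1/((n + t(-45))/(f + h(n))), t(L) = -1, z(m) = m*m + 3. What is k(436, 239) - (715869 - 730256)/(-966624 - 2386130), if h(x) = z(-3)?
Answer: 107043549/56996818 ≈ 1.8781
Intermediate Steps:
z(m) = 3 + m**2 (z(m) = m**2 + 3 = 3 + m**2)
h(x) = 12 (h(x) = 3 + (-3)**2 = 3 + 9 = 12)
k(f, n) = (12 + f)/(-1 + n) (k(f, n) = 1/((n - 1)/(f + 12)) = 1/((-1 + n)/(12 + f)) = (12 + f)/(-1 + n))
k(436, 239) - (715869 - 730256)/(-966624 - 2386130) = (12 + 436)/(-1 + 239) - (715869 - 730256)/(-966624 - 2386130) = 448/238 - (-14387)/(-3352754) = (1/238)*448 - (-14387)*(-1)/3352754 = 32/17 - 1*14387/3352754 = 32/17 - 14387/3352754 = 107043549/56996818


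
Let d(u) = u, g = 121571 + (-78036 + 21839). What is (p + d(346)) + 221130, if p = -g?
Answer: 156102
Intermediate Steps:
g = 65374 (g = 121571 - 56197 = 65374)
p = -65374 (p = -1*65374 = -65374)
(p + d(346)) + 221130 = (-65374 + 346) + 221130 = -65028 + 221130 = 156102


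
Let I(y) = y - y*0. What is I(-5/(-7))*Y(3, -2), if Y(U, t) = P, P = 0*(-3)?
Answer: 0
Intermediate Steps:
P = 0
Y(U, t) = 0
I(y) = y (I(y) = y - 0 = y - 1*0 = y + 0 = y)
I(-5/(-7))*Y(3, -2) = -5/(-7)*0 = -5*(-1/7)*0 = (5/7)*0 = 0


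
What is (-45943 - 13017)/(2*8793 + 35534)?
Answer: -737/664 ≈ -1.1099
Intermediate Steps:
(-45943 - 13017)/(2*8793 + 35534) = -58960/(17586 + 35534) = -58960/53120 = -58960*1/53120 = -737/664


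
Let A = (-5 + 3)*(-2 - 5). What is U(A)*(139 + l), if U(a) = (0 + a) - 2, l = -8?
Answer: 1572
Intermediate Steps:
A = 14 (A = -2*(-7) = 14)
U(a) = -2 + a (U(a) = a - 2 = -2 + a)
U(A)*(139 + l) = (-2 + 14)*(139 - 8) = 12*131 = 1572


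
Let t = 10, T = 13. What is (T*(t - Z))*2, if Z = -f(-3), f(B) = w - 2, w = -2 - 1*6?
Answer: 0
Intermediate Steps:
w = -8 (w = -2 - 6 = -8)
f(B) = -10 (f(B) = -8 - 2 = -10)
Z = 10 (Z = -1*(-10) = 10)
(T*(t - Z))*2 = (13*(10 - 1*10))*2 = (13*(10 - 10))*2 = (13*0)*2 = 0*2 = 0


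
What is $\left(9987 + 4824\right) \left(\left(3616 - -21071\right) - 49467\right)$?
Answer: $-367016580$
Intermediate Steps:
$\left(9987 + 4824\right) \left(\left(3616 - -21071\right) - 49467\right) = 14811 \left(\left(3616 + 21071\right) - 49467\right) = 14811 \left(24687 - 49467\right) = 14811 \left(-24780\right) = -367016580$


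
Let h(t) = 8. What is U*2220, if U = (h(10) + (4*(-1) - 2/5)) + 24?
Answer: 61272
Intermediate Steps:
U = 138/5 (U = (8 + (4*(-1) - 2/5)) + 24 = (8 + (-4 - 2*1/5)) + 24 = (8 + (-4 - 2/5)) + 24 = (8 - 22/5) + 24 = 18/5 + 24 = 138/5 ≈ 27.600)
U*2220 = (138/5)*2220 = 61272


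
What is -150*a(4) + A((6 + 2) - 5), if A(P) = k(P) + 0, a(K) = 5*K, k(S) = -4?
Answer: -3004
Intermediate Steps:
A(P) = -4 (A(P) = -4 + 0 = -4)
-150*a(4) + A((6 + 2) - 5) = -750*4 - 4 = -150*20 - 4 = -3000 - 4 = -3004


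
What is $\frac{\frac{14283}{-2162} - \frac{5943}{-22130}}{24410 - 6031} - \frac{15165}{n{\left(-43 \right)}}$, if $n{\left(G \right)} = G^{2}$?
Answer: $- \frac{144954542009103}{17672909972405} \approx -8.2021$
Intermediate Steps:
$\frac{\frac{14283}{-2162} - \frac{5943}{-22130}}{24410 - 6031} - \frac{15165}{n{\left(-43 \right)}} = \frac{\frac{14283}{-2162} - \frac{5943}{-22130}}{24410 - 6031} - \frac{15165}{\left(-43\right)^{2}} = \frac{14283 \left(- \frac{1}{2162}\right) - - \frac{5943}{22130}}{24410 - 6031} - \frac{15165}{1849} = \frac{- \frac{621}{94} + \frac{5943}{22130}}{18379} - \frac{15165}{1849} = \left(- \frac{3296022}{520055}\right) \frac{1}{18379} - \frac{15165}{1849} = - \frac{3296022}{9558090845} - \frac{15165}{1849} = - \frac{144954542009103}{17672909972405}$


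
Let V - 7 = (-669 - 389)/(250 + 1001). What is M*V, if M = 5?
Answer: 38495/1251 ≈ 30.771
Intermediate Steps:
V = 7699/1251 (V = 7 + (-669 - 389)/(250 + 1001) = 7 - 1058/1251 = 7699/1251 ≈ 6.1543)
M*V = 5*(7699/1251) = 38495/1251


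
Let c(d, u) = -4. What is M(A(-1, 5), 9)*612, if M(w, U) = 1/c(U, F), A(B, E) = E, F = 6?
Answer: -153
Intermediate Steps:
M(w, U) = -1/4 (M(w, U) = 1/(-4) = -1/4)
M(A(-1, 5), 9)*612 = -1/4*612 = -153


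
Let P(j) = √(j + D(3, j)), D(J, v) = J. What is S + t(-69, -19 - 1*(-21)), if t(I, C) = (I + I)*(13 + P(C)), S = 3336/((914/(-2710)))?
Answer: -5340138/457 - 138*√5 ≈ -11994.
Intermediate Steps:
S = -4520280/457 (S = 3336/((914*(-1/2710))) = 3336/(-457/1355) = 3336*(-1355/457) = -4520280/457 ≈ -9891.2)
P(j) = √(3 + j) (P(j) = √(j + 3) = √(3 + j))
t(I, C) = 2*I*(13 + √(3 + C)) (t(I, C) = (I + I)*(13 + √(3 + C)) = (2*I)*(13 + √(3 + C)) = 2*I*(13 + √(3 + C)))
S + t(-69, -19 - 1*(-21)) = -4520280/457 + 2*(-69)*(13 + √(3 + (-19 - 1*(-21)))) = -4520280/457 + 2*(-69)*(13 + √(3 + (-19 + 21))) = -4520280/457 + 2*(-69)*(13 + √(3 + 2)) = -4520280/457 + 2*(-69)*(13 + √5) = -4520280/457 + (-1794 - 138*√5) = -5340138/457 - 138*√5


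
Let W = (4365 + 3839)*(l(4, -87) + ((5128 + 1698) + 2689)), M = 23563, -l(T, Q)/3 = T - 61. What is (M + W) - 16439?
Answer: 79471068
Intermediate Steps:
l(T, Q) = 183 - 3*T (l(T, Q) = -3*(T - 61) = -3*(-61 + T) = 183 - 3*T)
W = 79463944 (W = (4365 + 3839)*((183 - 3*4) + ((5128 + 1698) + 2689)) = 8204*((183 - 12) + (6826 + 2689)) = 8204*(171 + 9515) = 8204*9686 = 79463944)
(M + W) - 16439 = (23563 + 79463944) - 16439 = 79487507 - 16439 = 79471068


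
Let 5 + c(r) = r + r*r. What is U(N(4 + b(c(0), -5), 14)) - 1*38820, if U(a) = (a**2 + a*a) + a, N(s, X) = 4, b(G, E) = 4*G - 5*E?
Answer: -38784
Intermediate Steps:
c(r) = -5 + r + r**2 (c(r) = -5 + (r + r*r) = -5 + (r + r**2) = -5 + r + r**2)
b(G, E) = -5*E + 4*G
U(a) = a + 2*a**2 (U(a) = (a**2 + a**2) + a = 2*a**2 + a = a + 2*a**2)
U(N(4 + b(c(0), -5), 14)) - 1*38820 = 4*(1 + 2*4) - 1*38820 = 4*(1 + 8) - 38820 = 4*9 - 38820 = 36 - 38820 = -38784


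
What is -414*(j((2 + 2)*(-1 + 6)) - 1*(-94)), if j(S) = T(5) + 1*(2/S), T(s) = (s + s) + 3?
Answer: -221697/5 ≈ -44339.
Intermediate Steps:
T(s) = 3 + 2*s (T(s) = 2*s + 3 = 3 + 2*s)
j(S) = 13 + 2/S (j(S) = (3 + 2*5) + 1*(2/S) = (3 + 10) + 2/S = 13 + 2/S)
-414*(j((2 + 2)*(-1 + 6)) - 1*(-94)) = -414*((13 + 2/(((2 + 2)*(-1 + 6)))) - 1*(-94)) = -414*((13 + 2/((4*5))) + 94) = -414*((13 + 2/20) + 94) = -414*((13 + 2*(1/20)) + 94) = -414*((13 + ⅒) + 94) = -414*(131/10 + 94) = -414*1071/10 = -221697/5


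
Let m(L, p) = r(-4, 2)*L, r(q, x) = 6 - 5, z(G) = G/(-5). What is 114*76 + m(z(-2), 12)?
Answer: 43322/5 ≈ 8664.4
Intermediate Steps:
z(G) = -G/5 (z(G) = G*(-⅕) = -G/5)
r(q, x) = 1
m(L, p) = L (m(L, p) = 1*L = L)
114*76 + m(z(-2), 12) = 114*76 - ⅕*(-2) = 8664 + ⅖ = 43322/5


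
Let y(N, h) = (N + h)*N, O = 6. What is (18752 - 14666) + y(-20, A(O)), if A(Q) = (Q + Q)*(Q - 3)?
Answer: 3766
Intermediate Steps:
A(Q) = 2*Q*(-3 + Q) (A(Q) = (2*Q)*(-3 + Q) = 2*Q*(-3 + Q))
y(N, h) = N*(N + h)
(18752 - 14666) + y(-20, A(O)) = (18752 - 14666) - 20*(-20 + 2*6*(-3 + 6)) = 4086 - 20*(-20 + 2*6*3) = 4086 - 20*(-20 + 36) = 4086 - 20*16 = 4086 - 320 = 3766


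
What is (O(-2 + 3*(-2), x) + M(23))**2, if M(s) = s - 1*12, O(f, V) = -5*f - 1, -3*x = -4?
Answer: 2500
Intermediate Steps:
x = 4/3 (x = -1/3*(-4) = 4/3 ≈ 1.3333)
O(f, V) = -1 - 5*f
M(s) = -12 + s (M(s) = s - 12 = -12 + s)
(O(-2 + 3*(-2), x) + M(23))**2 = ((-1 - 5*(-2 + 3*(-2))) + (-12 + 23))**2 = ((-1 - 5*(-2 - 6)) + 11)**2 = ((-1 - 5*(-8)) + 11)**2 = ((-1 + 40) + 11)**2 = (39 + 11)**2 = 50**2 = 2500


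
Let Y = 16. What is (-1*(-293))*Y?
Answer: 4688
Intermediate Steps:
(-1*(-293))*Y = -1*(-293)*16 = 293*16 = 4688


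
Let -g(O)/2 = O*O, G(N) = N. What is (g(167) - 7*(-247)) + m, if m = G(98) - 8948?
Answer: -62899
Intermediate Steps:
m = -8850 (m = 98 - 8948 = -8850)
g(O) = -2*O² (g(O) = -2*O*O = -2*O²)
(g(167) - 7*(-247)) + m = (-2*167² - 7*(-247)) - 8850 = (-2*27889 + 1729) - 8850 = (-55778 + 1729) - 8850 = -54049 - 8850 = -62899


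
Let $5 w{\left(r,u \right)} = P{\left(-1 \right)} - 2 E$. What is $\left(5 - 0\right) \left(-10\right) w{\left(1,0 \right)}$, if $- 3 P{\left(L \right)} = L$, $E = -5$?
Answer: $- \frac{310}{3} \approx -103.33$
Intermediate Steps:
$P{\left(L \right)} = - \frac{L}{3}$
$w{\left(r,u \right)} = \frac{31}{15}$ ($w{\left(r,u \right)} = \frac{\left(- \frac{1}{3}\right) \left(-1\right) - -10}{5} = \frac{\frac{1}{3} + 10}{5} = \frac{1}{5} \cdot \frac{31}{3} = \frac{31}{15}$)
$\left(5 - 0\right) \left(-10\right) w{\left(1,0 \right)} = \left(5 - 0\right) \left(-10\right) \frac{31}{15} = \left(5 + 0\right) \left(-10\right) \frac{31}{15} = 5 \left(-10\right) \frac{31}{15} = \left(-50\right) \frac{31}{15} = - \frac{310}{3}$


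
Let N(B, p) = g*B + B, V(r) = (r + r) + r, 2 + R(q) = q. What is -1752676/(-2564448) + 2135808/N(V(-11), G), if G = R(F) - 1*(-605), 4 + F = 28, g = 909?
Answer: -226022320571/3208765560 ≈ -70.439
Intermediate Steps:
F = 24 (F = -4 + 28 = 24)
R(q) = -2 + q
G = 627 (G = (-2 + 24) - 1*(-605) = 22 + 605 = 627)
V(r) = 3*r (V(r) = 2*r + r = 3*r)
N(B, p) = 910*B (N(B, p) = 909*B + B = 910*B)
-1752676/(-2564448) + 2135808/N(V(-11), G) = -1752676/(-2564448) + 2135808/((910*(3*(-11)))) = -1752676*(-1/2564448) + 2135808/((910*(-33))) = 438169/641112 + 2135808/(-30030) = 438169/641112 + 2135808*(-1/30030) = 438169/641112 - 355968/5005 = -226022320571/3208765560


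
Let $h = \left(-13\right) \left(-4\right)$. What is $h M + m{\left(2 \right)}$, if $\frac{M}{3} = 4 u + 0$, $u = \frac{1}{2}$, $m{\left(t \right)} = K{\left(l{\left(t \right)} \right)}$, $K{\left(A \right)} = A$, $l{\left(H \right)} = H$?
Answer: $314$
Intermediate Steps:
$h = 52$
$m{\left(t \right)} = t$
$u = \frac{1}{2} \approx 0.5$
$M = 6$ ($M = 3 \left(4 \cdot \frac{1}{2} + 0\right) = 3 \left(2 + 0\right) = 3 \cdot 2 = 6$)
$h M + m{\left(2 \right)} = 52 \cdot 6 + 2 = 312 + 2 = 314$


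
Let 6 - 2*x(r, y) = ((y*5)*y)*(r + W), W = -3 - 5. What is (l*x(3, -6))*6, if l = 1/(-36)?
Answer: -151/2 ≈ -75.500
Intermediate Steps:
l = -1/36 ≈ -0.027778
W = -8
x(r, y) = 3 - 5*y²*(-8 + r)/2 (x(r, y) = 3 - (y*5)*y*(r - 8)/2 = 3 - (5*y)*y*(-8 + r)/2 = 3 - 5*y²*(-8 + r)/2)
(l*x(3, -6))*6 = -(3 + 20*(-6)² - 5/2*3*(-6)²)/36*6 = -(3 + 20*36 - 5/2*3*36)/36*6 = -(3 + 720 - 270)/36*6 = -1/36*453*6 = -151/12*6 = -151/2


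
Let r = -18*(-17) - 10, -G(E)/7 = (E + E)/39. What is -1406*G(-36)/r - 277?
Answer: -4399/13 ≈ -338.38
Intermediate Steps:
G(E) = -14*E/39 (G(E) = -7*(E + E)/39 = -7*2*E/39 = -14*E/39)
r = 296 (r = 306 - 10 = 296)
-1406*G(-36)/r - 277 = -1406*(-14/39*(-36))/296 - 277 = -236208/(13*296) - 277 = -1406*21/481 - 277 = -798/13 - 277 = -4399/13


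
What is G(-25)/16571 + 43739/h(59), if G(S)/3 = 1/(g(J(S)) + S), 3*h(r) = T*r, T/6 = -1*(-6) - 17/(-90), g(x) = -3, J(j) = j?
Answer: 913246602351/15248037644 ≈ 59.893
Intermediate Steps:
T = 557/15 (T = 6*(-1*(-6) - 17/(-90)) = 6*(6 - 17*(-1/90)) = 6*(6 + 17/90) = 6*(557/90) = 557/15 ≈ 37.133)
h(r) = 557*r/45 (h(r) = (557*r/15)/3 = 557*r/45)
G(S) = 3/(-3 + S)
G(-25)/16571 + 43739/h(59) = (3/(-3 - 25))/16571 + 43739/(((557/45)*59)) = (3/(-28))*(1/16571) + 43739/(32863/45) = (3*(-1/28))*(1/16571) + 43739*(45/32863) = -3/28*1/16571 + 1968255/32863 = -3/463988 + 1968255/32863 = 913246602351/15248037644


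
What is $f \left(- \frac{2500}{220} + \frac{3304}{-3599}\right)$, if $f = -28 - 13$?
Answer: $\frac{337881}{671} \approx 503.55$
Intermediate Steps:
$f = -41$ ($f = -28 - 13 = -41$)
$f \left(- \frac{2500}{220} + \frac{3304}{-3599}\right) = - 41 \left(- \frac{2500}{220} + \frac{3304}{-3599}\right) = - 41 \left(\left(-2500\right) \frac{1}{220} + 3304 \left(- \frac{1}{3599}\right)\right) = - 41 \left(- \frac{125}{11} - \frac{56}{61}\right) = \left(-41\right) \left(- \frac{8241}{671}\right) = \frac{337881}{671}$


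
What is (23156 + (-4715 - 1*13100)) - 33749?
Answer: -28408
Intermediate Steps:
(23156 + (-4715 - 1*13100)) - 33749 = (23156 + (-4715 - 13100)) - 33749 = (23156 - 17815) - 33749 = 5341 - 33749 = -28408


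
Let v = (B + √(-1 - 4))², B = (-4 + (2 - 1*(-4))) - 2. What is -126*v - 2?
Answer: 628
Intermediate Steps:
B = 0 (B = (-4 + (2 + 4)) - 2 = (-4 + 6) - 2 = 2 - 2 = 0)
v = -5 (v = (0 + √(-1 - 4))² = (0 + √(-5))² = (0 + I*√5)² = (I*√5)² = -5)
-126*v - 2 = -126*(-5) - 2 = 630 - 2 = 628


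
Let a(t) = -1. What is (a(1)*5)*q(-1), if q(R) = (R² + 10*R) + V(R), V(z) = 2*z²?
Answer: 35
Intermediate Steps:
q(R) = 3*R² + 10*R (q(R) = (R² + 10*R) + 2*R² = 3*R² + 10*R)
(a(1)*5)*q(-1) = (-1*5)*(-(10 + 3*(-1))) = -(-5)*(10 - 3) = -(-5)*7 = -5*(-7) = 35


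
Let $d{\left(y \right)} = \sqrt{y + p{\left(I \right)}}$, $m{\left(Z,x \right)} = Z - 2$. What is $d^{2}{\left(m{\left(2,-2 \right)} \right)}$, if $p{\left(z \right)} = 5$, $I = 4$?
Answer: $5$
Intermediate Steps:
$m{\left(Z,x \right)} = -2 + Z$
$d{\left(y \right)} = \sqrt{5 + y}$ ($d{\left(y \right)} = \sqrt{y + 5} = \sqrt{5 + y}$)
$d^{2}{\left(m{\left(2,-2 \right)} \right)} = \left(\sqrt{5 + \left(-2 + 2\right)}\right)^{2} = \left(\sqrt{5 + 0}\right)^{2} = \left(\sqrt{5}\right)^{2} = 5$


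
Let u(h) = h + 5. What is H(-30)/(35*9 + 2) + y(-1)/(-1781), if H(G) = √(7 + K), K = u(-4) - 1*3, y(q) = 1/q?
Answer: 1/1781 + √5/317 ≈ 0.0076153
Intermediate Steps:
u(h) = 5 + h
K = -2 (K = (5 - 4) - 1*3 = 1 - 3 = -2)
H(G) = √5 (H(G) = √(7 - 2) = √5)
H(-30)/(35*9 + 2) + y(-1)/(-1781) = √5/(35*9 + 2) + 1/(-1*(-1781)) = √5/(315 + 2) - 1*(-1/1781) = √5/317 + 1/1781 = 1/1781 + √5/317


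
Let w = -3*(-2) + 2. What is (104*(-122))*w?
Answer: -101504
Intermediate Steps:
w = 8 (w = 6 + 2 = 8)
(104*(-122))*w = (104*(-122))*8 = -12688*8 = -101504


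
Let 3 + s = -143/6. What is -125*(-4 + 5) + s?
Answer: -911/6 ≈ -151.83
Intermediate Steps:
s = -161/6 (s = -3 - 143/6 = -161/6 ≈ -26.833)
-125*(-4 + 5) + s = -125*(-4 + 5) - 161/6 = -125 - 161/6 = -911/6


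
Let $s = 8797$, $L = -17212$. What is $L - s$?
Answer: $-26009$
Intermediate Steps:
$L - s = -17212 - 8797 = -26009$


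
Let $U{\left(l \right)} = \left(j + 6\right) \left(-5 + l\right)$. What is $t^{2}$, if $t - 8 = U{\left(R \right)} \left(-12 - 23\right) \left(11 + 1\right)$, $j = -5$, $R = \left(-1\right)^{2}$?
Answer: $2849344$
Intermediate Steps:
$R = 1$
$U{\left(l \right)} = -5 + l$ ($U{\left(l \right)} = \left(-5 + 6\right) \left(-5 + l\right) = 1 \left(-5 + l\right) = -5 + l$)
$t = 1688$ ($t = 8 + \left(-5 + 1\right) \left(-12 - 23\right) \left(11 + 1\right) = 8 - 4 \left(\left(-35\right) 12\right) = 8 - -1680 = 8 + 1680 = 1688$)
$t^{2} = 1688^{2} = 2849344$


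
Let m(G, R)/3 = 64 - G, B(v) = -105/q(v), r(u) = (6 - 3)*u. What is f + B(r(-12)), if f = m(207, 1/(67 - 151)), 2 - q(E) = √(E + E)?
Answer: -16407/38 - 315*I*√2/38 ≈ -431.76 - 11.723*I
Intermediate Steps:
q(E) = 2 - √2*√E (q(E) = 2 - √(E + E) = 2 - √(2*E) = 2 - √2*√E)
r(u) = 3*u
B(v) = -105/(2 - √2*√v)
m(G, R) = 192 - 3*G (m(G, R) = 3*(64 - G) = 192 - 3*G)
f = -429 (f = 192 - 3*207 = 192 - 621 = -429)
f + B(r(-12)) = -429 + 105/(-2 + √2*√(3*(-12))) = -429 + 105/(-2 + √2*√(-36)) = -429 + 105/(-2 + √2*(6*I)) = -429 + 105/(-2 + 6*I*√2)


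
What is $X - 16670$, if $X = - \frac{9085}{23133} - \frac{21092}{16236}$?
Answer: $- \frac{47436948358}{2845359} \approx -16672.0$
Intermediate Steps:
$X = - \frac{4813828}{2845359}$ ($X = \left(-9085\right) \frac{1}{23133} - \frac{5273}{4059} = - \frac{9085}{23133} - \frac{5273}{4059} = - \frac{4813828}{2845359} \approx -1.6918$)
$X - 16670 = - \frac{4813828}{2845359} - 16670 = - \frac{47436948358}{2845359}$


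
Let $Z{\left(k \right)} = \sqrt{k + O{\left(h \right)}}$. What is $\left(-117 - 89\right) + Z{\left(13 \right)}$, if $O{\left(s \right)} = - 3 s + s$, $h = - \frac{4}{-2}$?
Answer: $-203$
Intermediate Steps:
$h = 2$ ($h = \left(-4\right) \left(- \frac{1}{2}\right) = 2$)
$O{\left(s \right)} = - 2 s$
$Z{\left(k \right)} = \sqrt{-4 + k}$ ($Z{\left(k \right)} = \sqrt{k - 4} = \sqrt{-4 + k}$)
$\left(-117 - 89\right) + Z{\left(13 \right)} = \left(-117 - 89\right) + \sqrt{-4 + 13} = -206 + \sqrt{9} = -206 + 3 = -203$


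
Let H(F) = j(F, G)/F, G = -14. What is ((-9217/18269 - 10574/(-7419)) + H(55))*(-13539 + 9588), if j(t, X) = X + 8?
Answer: -7968541818783/2484858035 ≈ -3206.8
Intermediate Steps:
j(t, X) = 8 + X
H(F) = -6/F (H(F) = (8 - 14)/F = -6/F)
((-9217/18269 - 10574/(-7419)) + H(55))*(-13539 + 9588) = ((-9217/18269 - 10574/(-7419)) - 6/55)*(-13539 + 9588) = ((-9217*1/18269 - 10574*(-1/7419)) - 6*1/55)*(-3951) = ((-9217/18269 + 10574/7419) - 6/55)*(-3951) = (124795483/135537711 - 6/55)*(-3951) = (6050525299/7454574105)*(-3951) = -7968541818783/2484858035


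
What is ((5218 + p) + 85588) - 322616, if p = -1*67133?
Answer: -298943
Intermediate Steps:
p = -67133
((5218 + p) + 85588) - 322616 = ((5218 - 67133) + 85588) - 322616 = (-61915 + 85588) - 322616 = 23673 - 322616 = -298943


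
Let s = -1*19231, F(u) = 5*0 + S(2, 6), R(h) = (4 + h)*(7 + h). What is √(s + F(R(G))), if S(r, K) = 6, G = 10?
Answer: 5*I*√769 ≈ 138.65*I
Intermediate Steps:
F(u) = 6 (F(u) = 5*0 + 6 = 0 + 6 = 6)
s = -19231
√(s + F(R(G))) = √(-19231 + 6) = √(-19225) = 5*I*√769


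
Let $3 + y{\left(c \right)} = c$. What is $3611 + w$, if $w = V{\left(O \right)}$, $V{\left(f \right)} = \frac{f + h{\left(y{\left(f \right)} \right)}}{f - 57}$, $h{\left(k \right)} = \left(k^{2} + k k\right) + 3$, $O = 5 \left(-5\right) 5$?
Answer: $\frac{312278}{91} \approx 3431.6$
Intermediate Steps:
$y{\left(c \right)} = -3 + c$
$O = -125$ ($O = \left(-25\right) 5 = -125$)
$h{\left(k \right)} = 3 + 2 k^{2}$ ($h{\left(k \right)} = \left(k^{2} + k^{2}\right) + 3 = 2 k^{2} + 3 = 3 + 2 k^{2}$)
$V{\left(f \right)} = \frac{3 + f + 2 \left(-3 + f\right)^{2}}{-57 + f}$ ($V{\left(f \right)} = \frac{f + \left(3 + 2 \left(-3 + f\right)^{2}\right)}{f - 57} = \frac{3 + f + 2 \left(-3 + f\right)^{2}}{-57 + f}$)
$w = - \frac{16323}{91}$ ($w = \frac{3 - 125 + 2 \left(-3 - 125\right)^{2}}{-57 - 125} = \frac{3 - 125 + 2 \left(-128\right)^{2}}{-182} = - \frac{3 - 125 + 2 \cdot 16384}{182} = - \frac{3 - 125 + 32768}{182} = \left(- \frac{1}{182}\right) 32646 = - \frac{16323}{91} \approx -179.37$)
$3611 + w = 3611 - \frac{16323}{91} = \frac{312278}{91}$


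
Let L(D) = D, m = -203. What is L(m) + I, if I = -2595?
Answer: -2798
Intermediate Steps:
L(m) + I = -203 - 2595 = -2798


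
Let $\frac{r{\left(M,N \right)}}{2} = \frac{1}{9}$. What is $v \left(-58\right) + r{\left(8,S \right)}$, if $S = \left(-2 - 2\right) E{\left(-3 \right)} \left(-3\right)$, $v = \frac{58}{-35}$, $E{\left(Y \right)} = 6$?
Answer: $\frac{30346}{315} \approx 96.337$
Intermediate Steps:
$v = - \frac{58}{35}$ ($v = 58 \left(- \frac{1}{35}\right) = - \frac{58}{35} \approx -1.6571$)
$S = 72$ ($S = \left(-2 - 2\right) 6 \left(-3\right) = \left(-4\right) 6 \left(-3\right) = \left(-24\right) \left(-3\right) = 72$)
$r{\left(M,N \right)} = \frac{2}{9}$
$v \left(-58\right) + r{\left(8,S \right)} = \left(- \frac{58}{35}\right) \left(-58\right) + \frac{2}{9} = \frac{3364}{35} + \frac{2}{9} = \frac{30346}{315}$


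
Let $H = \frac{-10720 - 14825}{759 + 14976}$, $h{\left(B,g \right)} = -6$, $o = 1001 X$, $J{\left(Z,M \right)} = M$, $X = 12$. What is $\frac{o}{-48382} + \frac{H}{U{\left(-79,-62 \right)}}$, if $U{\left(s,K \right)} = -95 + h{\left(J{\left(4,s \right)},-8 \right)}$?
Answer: $- \frac{595132421}{2563012259} \approx -0.2322$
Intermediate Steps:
$o = 12012$ ($o = 1001 \cdot 12 = 12012$)
$U{\left(s,K \right)} = -101$ ($U{\left(s,K \right)} = -95 - 6 = -101$)
$H = - \frac{1703}{1049}$ ($H = - \frac{25545}{15735} = \left(-25545\right) \frac{1}{15735} = - \frac{1703}{1049} \approx -1.6235$)
$\frac{o}{-48382} + \frac{H}{U{\left(-79,-62 \right)}} = \frac{12012}{-48382} - \frac{1703}{1049 \left(-101\right)} = 12012 \left(- \frac{1}{48382}\right) - - \frac{1703}{105949} = - \frac{6006}{24191} + \frac{1703}{105949} = - \frac{595132421}{2563012259}$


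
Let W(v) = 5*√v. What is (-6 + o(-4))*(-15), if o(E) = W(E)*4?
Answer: 90 - 600*I ≈ 90.0 - 600.0*I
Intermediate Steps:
o(E) = 20*√E (o(E) = (5*√E)*4 = 20*√E)
(-6 + o(-4))*(-15) = (-6 + 20*√(-4))*(-15) = (-6 + 20*(2*I))*(-15) = (-6 + 40*I)*(-15) = 90 - 600*I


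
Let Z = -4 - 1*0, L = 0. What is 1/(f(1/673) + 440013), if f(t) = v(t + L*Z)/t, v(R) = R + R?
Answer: 1/440015 ≈ 2.2726e-6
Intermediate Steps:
Z = -4 (Z = -4 + 0 = -4)
v(R) = 2*R
f(t) = 2 (f(t) = (2*(t + 0*(-4)))/t = (2*(t + 0))/t = (2*t)/t = 2)
1/(f(1/673) + 440013) = 1/(2 + 440013) = 1/440015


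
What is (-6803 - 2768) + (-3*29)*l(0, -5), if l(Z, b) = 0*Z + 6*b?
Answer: -6961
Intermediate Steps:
l(Z, b) = 6*b (l(Z, b) = 0 + 6*b = 6*b)
(-6803 - 2768) + (-3*29)*l(0, -5) = (-6803 - 2768) + (-3*29)*(6*(-5)) = -9571 - 87*(-30) = -9571 + 2610 = -6961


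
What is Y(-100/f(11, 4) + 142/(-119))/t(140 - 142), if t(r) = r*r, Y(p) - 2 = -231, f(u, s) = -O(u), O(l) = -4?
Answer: -229/4 ≈ -57.250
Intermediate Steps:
f(u, s) = 4 (f(u, s) = -1*(-4) = 4)
Y(p) = -229 (Y(p) = 2 - 231 = -229)
t(r) = r²
Y(-100/f(11, 4) + 142/(-119))/t(140 - 142) = -229/(140 - 142)² = -229/((-2)²) = -229/4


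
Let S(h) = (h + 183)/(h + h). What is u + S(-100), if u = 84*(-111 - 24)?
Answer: -2268083/200 ≈ -11340.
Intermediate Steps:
S(h) = (183 + h)/(2*h) (S(h) = (183 + h)/((2*h)) = (183 + h)*(1/(2*h)) = (183 + h)/(2*h))
u = -11340 (u = 84*(-135) = -11340)
u + S(-100) = -11340 + (½)*(183 - 100)/(-100) = -11340 + (½)*(-1/100)*83 = -11340 - 83/200 = -2268083/200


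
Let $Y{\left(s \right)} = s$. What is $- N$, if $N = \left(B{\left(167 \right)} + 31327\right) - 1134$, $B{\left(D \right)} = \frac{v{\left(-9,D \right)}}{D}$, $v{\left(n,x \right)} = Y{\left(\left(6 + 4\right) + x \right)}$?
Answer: $- \frac{5042408}{167} \approx -30194.0$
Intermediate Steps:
$v{\left(n,x \right)} = 10 + x$ ($v{\left(n,x \right)} = \left(6 + 4\right) + x = 10 + x$)
$B{\left(D \right)} = \frac{10 + D}{D}$
$N = \frac{5042408}{167}$ ($N = \left(\frac{10 + 167}{167} + 31327\right) - 1134 = \left(\frac{1}{167} \cdot 177 + 31327\right) - 1134 = \left(\frac{177}{167} + 31327\right) - 1134 = \frac{5231786}{167} - 1134 = \frac{5042408}{167} \approx 30194.0$)
$- N = \left(-1\right) \frac{5042408}{167} = - \frac{5042408}{167}$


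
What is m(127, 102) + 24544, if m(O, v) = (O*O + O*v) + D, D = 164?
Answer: 53791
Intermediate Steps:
m(O, v) = 164 + O² + O*v (m(O, v) = (O*O + O*v) + 164 = (O² + O*v) + 164 = 164 + O² + O*v)
m(127, 102) + 24544 = (164 + 127² + 127*102) + 24544 = (164 + 16129 + 12954) + 24544 = 29247 + 24544 = 53791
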